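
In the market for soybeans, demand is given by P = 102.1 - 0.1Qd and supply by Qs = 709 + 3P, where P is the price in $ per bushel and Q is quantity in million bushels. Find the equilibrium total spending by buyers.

Solving each curve for Q: Qd = 1021 - 10P.
The market clears where 1021 - 10P = 709 + 3P. Rearranging, 13P = 312, hence P* = 24.
Plugging P* into demand: Q* = 1021 - 10(24) = 781.
Total spending by buyers = P* × Q* = 24 × 781 = 18744.

Total spending by buyers = 18744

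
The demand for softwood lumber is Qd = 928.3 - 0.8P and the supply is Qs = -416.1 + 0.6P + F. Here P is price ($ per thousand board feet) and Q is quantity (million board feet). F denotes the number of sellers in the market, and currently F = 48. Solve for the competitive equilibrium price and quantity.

P* = 926, Q* = 187.5

With F = 48, supply is Qs = -368.1 + 0.6P.
Equating demand and supply, 928.3 - 0.8P = -368.1 + 0.6P gives 1.4P = 1296.4, so P* = 926.
Then Q* = 928.3 - 0.8(926) = 187.5.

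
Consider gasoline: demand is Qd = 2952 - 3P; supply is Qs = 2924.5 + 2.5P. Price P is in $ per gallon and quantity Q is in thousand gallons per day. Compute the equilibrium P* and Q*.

P* = 5, Q* = 2937

At equilibrium Qd = Qs, so 2952 - 3P = 2924.5 + 2.5P; collecting terms, 27.5 = 5.5P and P* = 5.
Plugging P* into demand: Q* = 2952 - 3(5) = 2937.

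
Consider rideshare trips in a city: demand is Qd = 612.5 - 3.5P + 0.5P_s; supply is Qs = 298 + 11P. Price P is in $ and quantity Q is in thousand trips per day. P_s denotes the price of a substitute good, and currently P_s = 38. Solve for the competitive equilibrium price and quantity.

With P_s = 38, demand is Qd = 631.5 - 3.5P.
Equating demand and supply, 631.5 - 3.5P = 298 + 11P gives 14.5P = 333.5, so P* = 23.
Plugging P* into demand: Q* = 631.5 - 3.5(23) = 551.

P* = 23, Q* = 551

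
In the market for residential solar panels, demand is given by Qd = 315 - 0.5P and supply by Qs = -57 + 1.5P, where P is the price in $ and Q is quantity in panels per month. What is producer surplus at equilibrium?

At equilibrium Qd = Qs, so 315 - 0.5P = -57 + 1.5P; collecting terms, 372 = 2P and P* = 186.
Then Q* = 315 - 0.5(186) = 222.
Supply choke price (Qs = 0): P = 38. Producer surplus = ½ × (186 - 38) × 222 = 16428.

Producer surplus = 16428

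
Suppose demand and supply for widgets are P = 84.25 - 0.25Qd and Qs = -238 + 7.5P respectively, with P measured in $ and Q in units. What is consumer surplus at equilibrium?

Inverting to quantity form: Qd = 337 - 4P.
Set Qd = Qs: 337 - 4P = -238 + 7.5P, so 575 = 11.5P and P* = 50.
Plugging P* into demand: Q* = 337 - 4(50) = 137.
Demand choke price (Qd = 0): P = 337/4 = 84.25. Consumer surplus = ½ × (84.25 - 50) × 137 = 2346.125.

Consumer surplus = 2346.125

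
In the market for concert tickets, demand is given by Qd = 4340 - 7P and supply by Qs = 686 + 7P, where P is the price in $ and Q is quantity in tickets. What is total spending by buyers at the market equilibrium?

Total spending by buyers = 655893

Equating demand and supply, 4340 - 7P = 686 + 7P gives 14P = 3654, so P* = 261.
From the demand curve, Q* = 4340 - 7(261) = 2513.
Total spending by buyers = P* × Q* = 261 × 2513 = 655893.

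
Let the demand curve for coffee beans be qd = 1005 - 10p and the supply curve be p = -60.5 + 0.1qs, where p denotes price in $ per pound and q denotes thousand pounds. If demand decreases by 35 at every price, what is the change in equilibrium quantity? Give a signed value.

In direct form, qs = 605 + 10p.
The market clears where 1005 - 10p = 605 + 10p. Rearranging, 20p = 400, hence p* = 20.
Then q* = 1005 - 10(20) = 805.
After the shift, demand is qd = 970 - 10p.
Re-solving, 20p = 365 gives p = 18.25 and q = 787.5.
Δq = 787.5 - 805 = -17.5.

Δq = -17.5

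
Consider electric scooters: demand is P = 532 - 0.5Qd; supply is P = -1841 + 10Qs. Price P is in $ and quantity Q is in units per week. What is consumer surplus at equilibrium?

Rewriting in direct form: Qd = 1064 - 2P and Qs = 184.1 + 0.1P.
The market clears where 1064 - 2P = 184.1 + 0.1P. Rearranging, 2.1P = 879.9, hence P* = 419.
From the demand curve, Q* = 1064 - 2(419) = 226.
Demand choke price (Qd = 0): P = 1064/2 = 532. Consumer surplus = ½ × (532 - 419) × 226 = 12769.

Consumer surplus = 12769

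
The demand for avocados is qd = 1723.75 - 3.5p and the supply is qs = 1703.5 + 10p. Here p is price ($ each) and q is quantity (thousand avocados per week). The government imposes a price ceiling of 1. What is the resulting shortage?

At p = 1: qd = 1720.25 and qs = 1713.5.
Shortage = qd - qs = 1720.25 - 1713.5 = 6.75.

Shortage = 6.75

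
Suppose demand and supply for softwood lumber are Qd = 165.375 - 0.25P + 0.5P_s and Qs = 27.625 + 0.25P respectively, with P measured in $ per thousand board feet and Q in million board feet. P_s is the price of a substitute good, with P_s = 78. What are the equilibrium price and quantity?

With P_s = 78, demand is Qd = 204.375 - 0.25P.
Equating demand and supply, 204.375 - 0.25P = 27.625 + 0.25P gives 0.5P = 176.75, so P* = 353.5.
Plugging P* into demand: Q* = 204.375 - 0.25(353.5) = 116.

P* = 353.5, Q* = 116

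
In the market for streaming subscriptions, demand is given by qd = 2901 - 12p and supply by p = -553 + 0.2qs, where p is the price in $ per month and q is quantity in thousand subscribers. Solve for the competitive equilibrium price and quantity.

Solving each curve for q: qs = 2765 + 5p.
At equilibrium qd = qs, so 2901 - 12p = 2765 + 5p; collecting terms, 136 = 17p and p* = 8.
Plugging p* into demand: q* = 2901 - 12(8) = 2805.

p* = 8, q* = 2805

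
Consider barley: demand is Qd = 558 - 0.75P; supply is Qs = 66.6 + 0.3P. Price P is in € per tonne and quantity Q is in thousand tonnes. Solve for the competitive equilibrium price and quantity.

P* = 468, Q* = 207

Set Qd = Qs: 558 - 0.75P = 66.6 + 0.3P, so 491.4 = 1.05P and P* = 468.
From the demand curve, Q* = 558 - 0.75(468) = 207.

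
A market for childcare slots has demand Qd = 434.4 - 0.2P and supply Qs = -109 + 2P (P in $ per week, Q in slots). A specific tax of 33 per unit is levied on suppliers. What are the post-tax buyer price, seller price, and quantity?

Suppliers keep P_s = P_b - 33 per unit, so supply in terms of the buyer price is Qs = -175 + 2P_b.
Set Qd = Qs: 434.4 - 0.2P_b = -175 + 2P_b, so 609.4 = 2.2P_b and P_b = 277.
So P_s = 244 and the quantity traded is Q = 434.4 - 0.2(277) = 379.

P_b = 277, P_s = 244, Q = 379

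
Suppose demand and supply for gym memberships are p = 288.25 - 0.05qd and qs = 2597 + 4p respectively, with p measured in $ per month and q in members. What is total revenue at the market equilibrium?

In direct form, qd = 5765 - 20p.
The market clears where 5765 - 20p = 2597 + 4p. Rearranging, 24p = 3168, hence p* = 132.
Then q* = 5765 - 20(132) = 3125.
Total revenue = p* × q* = 132 × 3125 = 412500.

Total revenue = 412500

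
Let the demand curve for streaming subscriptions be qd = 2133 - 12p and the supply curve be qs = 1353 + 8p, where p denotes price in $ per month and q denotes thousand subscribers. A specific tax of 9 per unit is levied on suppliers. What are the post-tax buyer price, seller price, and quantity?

p_b = 42.6, p_s = 33.6, q = 1621.8

The tax drives a wedge p_b - p_s = 9. Substituting p_s = p_b - 9 into supply: qs = 1281 + 8p_b.
Equate demand and the shifted supply: 2133 - 12p_b = 1281 + 8p_b, giving 20p_b = 852, so p_b = 42.6.
So p_s = 33.6 and the quantity traded is q = 2133 - 12(42.6) = 1621.8.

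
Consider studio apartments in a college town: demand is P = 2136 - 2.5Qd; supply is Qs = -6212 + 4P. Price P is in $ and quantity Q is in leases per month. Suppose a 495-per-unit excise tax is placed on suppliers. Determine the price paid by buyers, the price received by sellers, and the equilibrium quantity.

In direct form, Qd = 854.4 - 0.4P.
Suppliers keep P_s = P_b - 495 per unit, so supply in terms of the buyer price is Qs = -8192 + 4P_b.
Market clearing requires 854.4 - 0.4P_b = -8192 + 4P_b; hence 9046.4 = 4.4P_b and P_b = 2056.
Then P_s = 2056 - 495 = 1561 and Q = 854.4 - 0.4(2056) = 32.

P_b = 2056, P_s = 1561, Q = 32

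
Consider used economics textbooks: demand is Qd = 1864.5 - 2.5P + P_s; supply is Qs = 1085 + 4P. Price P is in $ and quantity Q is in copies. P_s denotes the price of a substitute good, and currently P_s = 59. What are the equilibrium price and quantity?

With P_s = 59, demand is Qd = 1923.5 - 2.5P.
The market clears where 1923.5 - 2.5P = 1085 + 4P. Rearranging, 6.5P = 838.5, hence P* = 129.
Substitute back: Q* = 1923.5 - 2.5(129) = 1601.

P* = 129, Q* = 1601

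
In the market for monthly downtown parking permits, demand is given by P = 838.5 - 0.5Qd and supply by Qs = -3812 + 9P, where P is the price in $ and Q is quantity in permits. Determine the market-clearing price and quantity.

In direct form, Qd = 1677 - 2P.
The market clears where 1677 - 2P = -3812 + 9P. Rearranging, 11P = 5489, hence P* = 499.
From the demand curve, Q* = 1677 - 2(499) = 679.

P* = 499, Q* = 679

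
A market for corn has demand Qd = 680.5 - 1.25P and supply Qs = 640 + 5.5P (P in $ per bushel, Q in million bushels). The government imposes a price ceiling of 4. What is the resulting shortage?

Shortage = 13.5

At P = 4: Qd = 675.5 and Qs = 662.
Shortage = Qd - Qs = 675.5 - 662 = 13.5.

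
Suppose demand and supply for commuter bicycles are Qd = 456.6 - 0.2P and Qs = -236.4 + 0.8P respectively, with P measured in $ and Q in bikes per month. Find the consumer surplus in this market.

Consumer surplus = 252810

The market clears where 456.6 - 0.2P = -236.4 + 0.8P. Rearranging, P = 693, hence P* = 693.
Plugging P* into demand: Q* = 456.6 - 0.2(693) = 318.
Demand choke price (Qd = 0): P = 456.6/0.2 = 2283. Consumer surplus = ½ × (2283 - 693) × 318 = 252810.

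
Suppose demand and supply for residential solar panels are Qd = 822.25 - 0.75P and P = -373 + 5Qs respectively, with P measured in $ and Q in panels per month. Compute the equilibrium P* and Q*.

Rewriting in direct form: Qs = 74.6 + 0.2P.
Set Qd = Qs: 822.25 - 0.75P = 74.6 + 0.2P, so 747.65 = 0.95P and P* = 787.
From the demand curve, Q* = 822.25 - 0.75(787) = 232.

P* = 787, Q* = 232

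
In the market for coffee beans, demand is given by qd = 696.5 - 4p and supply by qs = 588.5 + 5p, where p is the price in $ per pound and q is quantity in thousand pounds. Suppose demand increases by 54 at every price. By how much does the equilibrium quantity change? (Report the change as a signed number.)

Δq = 30

Set qd = qs: 696.5 - 4p = 588.5 + 5p, so 108 = 9p and p* = 12.
Then q* = 696.5 - 4(12) = 648.5.
After the shift, demand is qd = 750.5 - 4p.
New equilibrium: 162 = 9p, so p = 18 and q = 678.5.
Δq = 678.5 - 648.5 = 30.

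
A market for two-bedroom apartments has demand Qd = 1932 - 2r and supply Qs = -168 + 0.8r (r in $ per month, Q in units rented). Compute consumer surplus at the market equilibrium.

The market clears where 1932 - 2r = -168 + 0.8r. Rearranging, 2.8r = 2100, hence r* = 750.
From the demand curve, Q* = 1932 - 2(750) = 432.
Demand choke price (Qd = 0): r = 1932/2 = 966. Consumer surplus = ½ × (966 - 750) × 432 = 46656.

Consumer surplus = 46656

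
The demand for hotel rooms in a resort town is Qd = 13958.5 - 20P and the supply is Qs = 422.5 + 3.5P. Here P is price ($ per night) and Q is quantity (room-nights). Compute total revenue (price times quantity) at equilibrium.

Equating demand and supply, 13958.5 - 20P = 422.5 + 3.5P gives 23.5P = 13536, so P* = 576.
From the demand curve, Q* = 13958.5 - 20(576) = 2438.5.
Total revenue = P* × Q* = 576 × 2438.5 = 1404576.

Total revenue = 1404576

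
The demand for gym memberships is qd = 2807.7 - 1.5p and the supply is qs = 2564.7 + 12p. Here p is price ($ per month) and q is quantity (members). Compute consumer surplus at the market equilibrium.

The market clears where 2807.7 - 1.5p = 2564.7 + 12p. Rearranging, 13.5p = 243, hence p* = 18.
Plugging p* into demand: q* = 2807.7 - 1.5(18) = 2780.7.
Demand choke price (qd = 0): p = 2807.7/1.5 = 1871.8. Consumer surplus = ½ × (1871.8 - 18) × 2780.7 = 2577430.83.

Consumer surplus = 2577430.83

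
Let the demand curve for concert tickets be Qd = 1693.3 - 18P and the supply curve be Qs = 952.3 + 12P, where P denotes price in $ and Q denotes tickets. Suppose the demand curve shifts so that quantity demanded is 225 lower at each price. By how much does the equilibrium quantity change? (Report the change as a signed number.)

ΔQ = -90

Equating demand and supply, 1693.3 - 18P = 952.3 + 12P gives 30P = 741, so P* = 24.7.
Then Q* = 1693.3 - 18(24.7) = 1248.7.
After the shift, demand is Qd = 1468.3 - 18P.
The new intersection has 516 = 30P, i.e. P = 17.2, Q = 1158.7.
ΔQ = 1158.7 - 1248.7 = -90.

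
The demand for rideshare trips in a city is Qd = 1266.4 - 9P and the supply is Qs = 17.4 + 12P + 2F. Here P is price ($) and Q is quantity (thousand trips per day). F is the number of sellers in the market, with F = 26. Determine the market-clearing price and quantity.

With F = 26, supply is Qs = 69.4 + 12P.
Set Qd = Qs: 1266.4 - 9P = 69.4 + 12P, so 1197 = 21P and P* = 57.
From the demand curve, Q* = 1266.4 - 9(57) = 753.4.

P* = 57, Q* = 753.4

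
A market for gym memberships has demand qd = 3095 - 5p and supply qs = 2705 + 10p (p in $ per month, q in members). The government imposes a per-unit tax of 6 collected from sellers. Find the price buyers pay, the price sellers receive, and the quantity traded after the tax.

The tax drives a wedge p_b - p_s = 6. Substituting p_s = p_b - 6 into supply: qs = 2645 + 10p_b.
Equate demand and the shifted supply: 3095 - 5p_b = 2645 + 10p_b, giving 15p_b = 450, so p_b = 30.
So p_s = 24 and the quantity traded is q = 3095 - 5(30) = 2945.

p_b = 30, p_s = 24, q = 2945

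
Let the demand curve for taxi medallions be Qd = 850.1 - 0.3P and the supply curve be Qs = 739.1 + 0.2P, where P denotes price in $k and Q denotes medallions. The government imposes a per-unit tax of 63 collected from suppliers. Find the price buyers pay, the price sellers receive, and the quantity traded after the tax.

Suppliers keep P_s = P_b - 63 per unit, so supply in terms of the buyer price is Qs = 726.5 + 0.2P_b.
Set Qd = Qs: 850.1 - 0.3P_b = 726.5 + 0.2P_b, so 123.6 = 0.5P_b and P_b = 247.2.
Then P_s = 247.2 - 63 = 184.2 and Q = 850.1 - 0.3(247.2) = 775.94.

P_b = 247.2, P_s = 184.2, Q = 775.94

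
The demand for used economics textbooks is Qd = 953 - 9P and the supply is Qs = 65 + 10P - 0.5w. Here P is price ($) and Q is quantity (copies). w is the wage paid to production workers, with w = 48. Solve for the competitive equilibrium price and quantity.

With w = 48, supply is Qs = 41 + 10P.
At equilibrium Qd = Qs, so 953 - 9P = 41 + 10P; collecting terms, 912 = 19P and P* = 48.
Plugging P* into demand: Q* = 953 - 9(48) = 521.

P* = 48, Q* = 521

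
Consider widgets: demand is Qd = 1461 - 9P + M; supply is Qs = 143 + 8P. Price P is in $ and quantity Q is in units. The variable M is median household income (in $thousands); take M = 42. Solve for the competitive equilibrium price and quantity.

P* = 80, Q* = 783

With M = 42, demand is Qd = 1503 - 9P.
At equilibrium Qd = Qs, so 1503 - 9P = 143 + 8P; collecting terms, 1360 = 17P and P* = 80.
From the demand curve, Q* = 1503 - 9(80) = 783.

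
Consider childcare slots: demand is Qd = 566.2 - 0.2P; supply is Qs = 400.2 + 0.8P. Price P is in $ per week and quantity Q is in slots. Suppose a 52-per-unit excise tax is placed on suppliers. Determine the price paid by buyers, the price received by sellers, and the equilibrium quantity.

Suppliers keep P_s = P_b - 52 per unit, so supply in terms of the buyer price is Qs = 358.6 + 0.8P_b.
Equate demand and the shifted supply: 566.2 - 0.2P_b = 358.6 + 0.8P_b, giving P_b = 207.6, so P_b = 207.6.
Then P_s = 207.6 - 52 = 155.6 and Q = 566.2 - 0.2(207.6) = 524.68.

P_b = 207.6, P_s = 155.6, Q = 524.68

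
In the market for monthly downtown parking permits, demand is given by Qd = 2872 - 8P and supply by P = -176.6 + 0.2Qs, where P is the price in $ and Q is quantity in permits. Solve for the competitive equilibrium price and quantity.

In direct form, Qs = 883 + 5P.
Equating demand and supply, 2872 - 8P = 883 + 5P gives 13P = 1989, so P* = 153.
Plugging P* into demand: Q* = 2872 - 8(153) = 1648.

P* = 153, Q* = 1648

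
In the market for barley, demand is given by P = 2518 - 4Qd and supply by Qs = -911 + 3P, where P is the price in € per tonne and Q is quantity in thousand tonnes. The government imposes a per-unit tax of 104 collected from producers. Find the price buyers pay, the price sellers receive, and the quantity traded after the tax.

P_b = 570, P_s = 466, Q = 487

Solving each curve for Q: Qd = 629.5 - 0.25P.
With a tax of 104 on producers, they supply based on the net price P_s = P_b - 104, so Qs = -1223 + 3P_b.
Set Qd = Qs: 629.5 - 0.25P_b = -1223 + 3P_b, so 1852.5 = 3.25P_b and P_b = 570.
Then P_s = 570 - 104 = 466 and Q = 629.5 - 0.25(570) = 487.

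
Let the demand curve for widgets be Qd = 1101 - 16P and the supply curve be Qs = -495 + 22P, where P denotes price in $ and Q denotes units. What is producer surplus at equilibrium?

Equating demand and supply, 1101 - 16P = -495 + 22P gives 38P = 1596, so P* = 42.
From the demand curve, Q* = 1101 - 16(42) = 429.
Supply choke price (Qs = 0): P = 22.5. Producer surplus = ½ × (42 - 22.5) × 429 = 4182.75.

Producer surplus = 4182.75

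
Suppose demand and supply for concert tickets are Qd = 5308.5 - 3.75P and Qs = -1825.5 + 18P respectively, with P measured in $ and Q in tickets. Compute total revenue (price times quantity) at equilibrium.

Set Qd = Qs: 5308.5 - 3.75P = -1825.5 + 18P, so 7134 = 21.75P and P* = 328.
Plugging P* into demand: Q* = 5308.5 - 3.75(328) = 4078.5.
Total revenue = P* × Q* = 328 × 4078.5 = 1337748.

Total revenue = 1337748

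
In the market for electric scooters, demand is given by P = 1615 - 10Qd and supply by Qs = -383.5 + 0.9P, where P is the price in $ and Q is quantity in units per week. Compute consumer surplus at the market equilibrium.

Consumer surplus = 57245

In direct form, Qd = 161.5 - 0.1P.
At equilibrium Qd = Qs, so 161.5 - 0.1P = -383.5 + 0.9P; collecting terms, 545 = P and P* = 545.
Substitute back: Q* = 161.5 - 0.1(545) = 107.
Demand choke price (Qd = 0): P = 161.5/0.1 = 1615. Consumer surplus = ½ × (1615 - 545) × 107 = 57245.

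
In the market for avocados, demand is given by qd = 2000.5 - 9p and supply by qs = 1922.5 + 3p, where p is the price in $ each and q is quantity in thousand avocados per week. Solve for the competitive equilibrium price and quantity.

Set qd = qs: 2000.5 - 9p = 1922.5 + 3p, so 78 = 12p and p* = 6.5.
Plugging p* into demand: q* = 2000.5 - 9(6.5) = 1942.

p* = 6.5, q* = 1942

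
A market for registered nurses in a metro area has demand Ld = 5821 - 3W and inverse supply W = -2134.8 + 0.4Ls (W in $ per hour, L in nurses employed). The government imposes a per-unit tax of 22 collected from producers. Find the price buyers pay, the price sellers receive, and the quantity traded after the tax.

W_b = 98, W_s = 76, L = 5527

In direct form, Ls = 5337 + 2.5W.
The tax drives a wedge W_b - W_s = 22. Substituting W_s = W_b - 22 into supply: Ls = 5282 + 2.5W_b.
Market clearing requires 5821 - 3W_b = 5282 + 2.5W_b; hence 539 = 5.5W_b and W_b = 98.
Then W_s = 98 - 22 = 76 and L = 5821 - 3(98) = 5527.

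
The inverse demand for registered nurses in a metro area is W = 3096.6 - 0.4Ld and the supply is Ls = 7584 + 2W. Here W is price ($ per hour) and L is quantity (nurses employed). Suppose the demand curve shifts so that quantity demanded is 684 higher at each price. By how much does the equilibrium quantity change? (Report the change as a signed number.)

Solving each curve for L: Ld = 7741.5 - 2.5W.
At equilibrium Ld = Ls, so 7741.5 - 2.5W = 7584 + 2W; collecting terms, 157.5 = 4.5W and W* = 35.
Substitute back: L* = 7741.5 - 2.5(35) = 7654.
After the shift, demand is Ld = 8425.5 - 2.5W.
The new intersection has 841.5 = 4.5W, i.e. W = 187, L = 7958.
ΔL = 7958 - 7654 = 304.

ΔL = 304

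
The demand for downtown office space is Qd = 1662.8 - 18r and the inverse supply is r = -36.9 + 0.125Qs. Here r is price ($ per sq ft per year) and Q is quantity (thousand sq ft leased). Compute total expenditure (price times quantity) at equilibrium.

Rewriting in direct form: Qs = 295.2 + 8r.
Equating demand and supply, 1662.8 - 18r = 295.2 + 8r gives 26r = 1367.6, so r* = 52.6.
Plugging r* into demand: Q* = 1662.8 - 18(52.6) = 716.
Total expenditure = r* × Q* = 52.6 × 716 = 37661.6.

Total expenditure = 37661.6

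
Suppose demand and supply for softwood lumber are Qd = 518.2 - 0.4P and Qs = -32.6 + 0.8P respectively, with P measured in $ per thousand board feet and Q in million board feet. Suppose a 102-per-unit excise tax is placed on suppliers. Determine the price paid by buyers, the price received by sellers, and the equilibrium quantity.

The tax drives a wedge P_b - P_s = 102. Substituting P_s = P_b - 102 into supply: Qs = -114.2 + 0.8P_b.
Equate demand and the shifted supply: 518.2 - 0.4P_b = -114.2 + 0.8P_b, giving 1.2P_b = 632.4, so P_b = 527.
So P_s = 425 and the quantity traded is Q = 518.2 - 0.4(527) = 307.4.

P_b = 527, P_s = 425, Q = 307.4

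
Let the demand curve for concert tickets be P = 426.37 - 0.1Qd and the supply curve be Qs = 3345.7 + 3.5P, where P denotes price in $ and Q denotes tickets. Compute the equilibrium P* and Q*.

Inverting to quantity form: Qd = 4263.7 - 10P.
The market clears where 4263.7 - 10P = 3345.7 + 3.5P. Rearranging, 13.5P = 918, hence P* = 68.
From the demand curve, Q* = 4263.7 - 10(68) = 3583.7.

P* = 68, Q* = 3583.7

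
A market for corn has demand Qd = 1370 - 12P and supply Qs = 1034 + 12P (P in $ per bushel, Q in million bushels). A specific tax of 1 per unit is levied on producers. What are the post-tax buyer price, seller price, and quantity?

P_b = 14.5, P_s = 13.5, Q = 1196

The tax drives a wedge P_b - P_s = 1. Substituting P_s = P_b - 1 into supply: Qs = 1022 + 12P_b.
Equate demand and the shifted supply: 1370 - 12P_b = 1022 + 12P_b, giving 24P_b = 348, so P_b = 14.5.
So P_s = 13.5 and the quantity traded is Q = 1370 - 12(14.5) = 1196.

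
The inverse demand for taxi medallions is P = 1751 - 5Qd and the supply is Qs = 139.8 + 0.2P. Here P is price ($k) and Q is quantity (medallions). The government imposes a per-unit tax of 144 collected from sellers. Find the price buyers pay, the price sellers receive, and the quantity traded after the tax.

P_b = 598, P_s = 454, Q = 230.6

Inverting to quantity form: Qd = 350.2 - 0.2P.
The tax drives a wedge P_b - P_s = 144. Substituting P_s = P_b - 144 into supply: Qs = 111 + 0.2P_b.
Set Qd = Qs: 350.2 - 0.2P_b = 111 + 0.2P_b, so 239.2 = 0.4P_b and P_b = 598.
So P_s = 454 and the quantity traded is Q = 350.2 - 0.2(598) = 230.6.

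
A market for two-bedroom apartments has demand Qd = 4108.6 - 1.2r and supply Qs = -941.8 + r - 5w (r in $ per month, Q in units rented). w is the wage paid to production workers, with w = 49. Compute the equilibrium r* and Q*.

With w = 49, supply is Qs = -1186.8 + r.
The market clears where 4108.6 - 1.2r = -1186.8 + r. Rearranging, 2.2r = 5295.4, hence r* = 2407.
From the demand curve, Q* = 4108.6 - 1.2(2407) = 1220.2.

r* = 2407, Q* = 1220.2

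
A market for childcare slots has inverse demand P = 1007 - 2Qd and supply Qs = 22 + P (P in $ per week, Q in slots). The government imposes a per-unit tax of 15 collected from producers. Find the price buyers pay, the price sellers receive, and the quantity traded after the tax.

Inverting to quantity form: Qd = 503.5 - 0.5P.
With a tax of 15 on producers, they supply based on the net price P_s = P_b - 15, so Qs = 7 + P_b.
Equate demand and the shifted supply: 503.5 - 0.5P_b = 7 + P_b, giving 1.5P_b = 496.5, so P_b = 331.
Then P_s = 331 - 15 = 316 and Q = 503.5 - 0.5(331) = 338.

P_b = 331, P_s = 316, Q = 338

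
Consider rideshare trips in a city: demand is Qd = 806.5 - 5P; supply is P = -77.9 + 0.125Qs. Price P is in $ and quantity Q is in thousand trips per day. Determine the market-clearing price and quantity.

P* = 14.1, Q* = 736

Solving each curve for Q: Qs = 623.2 + 8P.
Set Qd = Qs: 806.5 - 5P = 623.2 + 8P, so 183.3 = 13P and P* = 14.1.
Plugging P* into demand: Q* = 806.5 - 5(14.1) = 736.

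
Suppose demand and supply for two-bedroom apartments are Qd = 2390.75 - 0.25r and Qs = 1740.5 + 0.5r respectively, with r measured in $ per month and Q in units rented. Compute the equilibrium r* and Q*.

r* = 867, Q* = 2174

At equilibrium Qd = Qs, so 2390.75 - 0.25r = 1740.5 + 0.5r; collecting terms, 650.25 = 0.75r and r* = 867.
Substitute back: Q* = 2390.75 - 0.25(867) = 2174.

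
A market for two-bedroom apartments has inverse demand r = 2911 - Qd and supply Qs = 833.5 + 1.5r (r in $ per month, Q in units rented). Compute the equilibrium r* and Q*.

r* = 831, Q* = 2080

Solving each curve for Q: Qd = 2911 - r.
At equilibrium Qd = Qs, so 2911 - r = 833.5 + 1.5r; collecting terms, 2077.5 = 2.5r and r* = 831.
Plugging r* into demand: Q* = 2911 - 831 = 2080.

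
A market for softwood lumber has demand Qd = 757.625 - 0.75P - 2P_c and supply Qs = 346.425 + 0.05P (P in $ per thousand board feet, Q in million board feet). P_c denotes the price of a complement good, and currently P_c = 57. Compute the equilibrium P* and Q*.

With P_c = 57, demand is Qd = 643.625 - 0.75P.
At equilibrium Qd = Qs, so 643.625 - 0.75P = 346.425 + 0.05P; collecting terms, 297.2 = 0.8P and P* = 371.5.
Substitute back: Q* = 643.625 - 0.75(371.5) = 365.

P* = 371.5, Q* = 365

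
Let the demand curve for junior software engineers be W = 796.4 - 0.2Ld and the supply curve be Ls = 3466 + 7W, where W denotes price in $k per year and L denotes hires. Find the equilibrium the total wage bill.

The total wage bill = 161981

Rewriting in direct form: Ld = 3982 - 5W.
At equilibrium Ld = Ls, so 3982 - 5W = 3466 + 7W; collecting terms, 516 = 12W and W* = 43.
From the demand curve, L* = 3982 - 5(43) = 3767.
The total wage bill = W* × L* = 43 × 3767 = 161981.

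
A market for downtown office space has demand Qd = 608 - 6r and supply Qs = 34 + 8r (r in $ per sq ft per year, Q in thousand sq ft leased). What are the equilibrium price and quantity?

Equating demand and supply, 608 - 6r = 34 + 8r gives 14r = 574, so r* = 41.
From the demand curve, Q* = 608 - 6(41) = 362.

r* = 41, Q* = 362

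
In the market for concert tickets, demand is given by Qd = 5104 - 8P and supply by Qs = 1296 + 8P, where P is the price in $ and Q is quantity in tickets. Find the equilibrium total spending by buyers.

Total spending by buyers = 761600

The market clears where 5104 - 8P = 1296 + 8P. Rearranging, 16P = 3808, hence P* = 238.
Then Q* = 5104 - 8(238) = 3200.
Total spending by buyers = P* × Q* = 238 × 3200 = 761600.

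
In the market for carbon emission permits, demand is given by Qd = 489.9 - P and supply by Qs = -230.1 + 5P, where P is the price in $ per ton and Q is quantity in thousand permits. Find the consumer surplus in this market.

Set Qd = Qs: 489.9 - P = -230.1 + 5P, so 720 = 6P and P* = 120.
Plugging P* into demand: Q* = 489.9 - 120 = 369.9.
Demand choke price (Qd = 0): P = 489.9. Consumer surplus = ½ × (489.9 - 120) × 369.9 = 68413.005.

Consumer surplus = 68413.005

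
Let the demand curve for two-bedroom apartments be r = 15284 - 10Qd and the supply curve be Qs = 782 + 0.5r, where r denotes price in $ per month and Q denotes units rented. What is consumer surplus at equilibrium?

Consumer surplus = 9856080

Rewriting in direct form: Qd = 1528.4 - 0.1r.
At equilibrium Qd = Qs, so 1528.4 - 0.1r = 782 + 0.5r; collecting terms, 746.4 = 0.6r and r* = 1244.
Substitute back: Q* = 1528.4 - 0.1(1244) = 1404.
Demand choke price (Qd = 0): r = 1528.4/0.1 = 15284. Consumer surplus = ½ × (15284 - 1244) × 1404 = 9856080.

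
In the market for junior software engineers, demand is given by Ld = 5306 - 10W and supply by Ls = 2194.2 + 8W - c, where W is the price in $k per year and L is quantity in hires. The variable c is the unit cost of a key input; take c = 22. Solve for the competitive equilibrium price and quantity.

With c = 22, supply is Ls = 2172.2 + 8W.
At equilibrium Ld = Ls, so 5306 - 10W = 2172.2 + 8W; collecting terms, 3133.8 = 18W and W* = 174.1.
Plugging W* into demand: L* = 5306 - 10(174.1) = 3565.

W* = 174.1, L* = 3565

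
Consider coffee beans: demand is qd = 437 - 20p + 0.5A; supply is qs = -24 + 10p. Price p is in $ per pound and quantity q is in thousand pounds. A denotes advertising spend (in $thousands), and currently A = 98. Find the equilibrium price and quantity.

With A = 98, demand is qd = 486 - 20p.
Equating demand and supply, 486 - 20p = -24 + 10p gives 30p = 510, so p* = 17.
Plugging p* into demand: q* = 486 - 20(17) = 146.

p* = 17, q* = 146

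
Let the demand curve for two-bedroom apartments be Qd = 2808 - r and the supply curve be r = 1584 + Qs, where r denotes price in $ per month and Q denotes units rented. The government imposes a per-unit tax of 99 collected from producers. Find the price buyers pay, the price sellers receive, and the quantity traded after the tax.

In direct form, Qs = -1584 + r.
The tax drives a wedge r_b - r_s = 99. Substituting r_s = r_b - 99 into supply: Qs = -1683 + r_b.
Equate demand and the shifted supply: 2808 - r_b = -1683 + r_b, giving 2r_b = 4491, so r_b = 2245.5.
So r_s = 2146.5 and the quantity traded is Q = 2808 - 2245.5 = 562.5.

r_b = 2245.5, r_s = 2146.5, Q = 562.5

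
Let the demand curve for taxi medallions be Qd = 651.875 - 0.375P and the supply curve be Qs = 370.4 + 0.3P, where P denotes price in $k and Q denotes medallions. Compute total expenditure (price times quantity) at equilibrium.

Equating demand and supply, 651.875 - 0.375P = 370.4 + 0.3P gives 0.675P = 281.475, so P* = 417.
Then Q* = 651.875 - 0.375(417) = 495.5.
Total expenditure = P* × Q* = 417 × 495.5 = 206623.5.

Total expenditure = 206623.5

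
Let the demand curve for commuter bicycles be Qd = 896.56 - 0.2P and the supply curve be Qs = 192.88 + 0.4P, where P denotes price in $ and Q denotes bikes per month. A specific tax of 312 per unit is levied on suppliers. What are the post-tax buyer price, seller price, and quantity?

P_b = 1380.8, P_s = 1068.8, Q = 620.4

Suppliers keep P_s = P_b - 312 per unit, so supply in terms of the buyer price is Qs = 68.08 + 0.4P_b.
Market clearing requires 896.56 - 0.2P_b = 68.08 + 0.4P_b; hence 828.48 = 0.6P_b and P_b = 1380.8.
Then P_s = 1380.8 - 312 = 1068.8 and Q = 896.56 - 0.2(1380.8) = 620.4.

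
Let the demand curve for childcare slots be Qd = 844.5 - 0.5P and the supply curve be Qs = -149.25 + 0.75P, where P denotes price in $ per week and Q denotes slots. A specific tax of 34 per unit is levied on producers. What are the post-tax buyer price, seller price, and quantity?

With a tax of 34 on producers, they supply based on the net price P_s = P_b - 34, so Qs = -174.75 + 0.75P_b.
Equate demand and the shifted supply: 844.5 - 0.5P_b = -174.75 + 0.75P_b, giving 1.25P_b = 1019.25, so P_b = 815.4.
Then P_s = 815.4 - 34 = 781.4 and Q = 844.5 - 0.5(815.4) = 436.8.

P_b = 815.4, P_s = 781.4, Q = 436.8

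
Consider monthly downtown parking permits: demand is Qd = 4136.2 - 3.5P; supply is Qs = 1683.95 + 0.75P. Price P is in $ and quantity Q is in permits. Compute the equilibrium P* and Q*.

P* = 577, Q* = 2116.7

Set Qd = Qs: 4136.2 - 3.5P = 1683.95 + 0.75P, so 2452.25 = 4.25P and P* = 577.
Substitute back: Q* = 4136.2 - 3.5(577) = 2116.7.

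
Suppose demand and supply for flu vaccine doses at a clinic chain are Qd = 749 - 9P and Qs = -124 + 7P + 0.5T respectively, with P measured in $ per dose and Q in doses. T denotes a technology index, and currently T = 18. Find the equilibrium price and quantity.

With T = 18, supply is Qs = -115 + 7P.
Set Qd = Qs: 749 - 9P = -115 + 7P, so 864 = 16P and P* = 54.
Plugging P* into demand: Q* = 749 - 9(54) = 263.

P* = 54, Q* = 263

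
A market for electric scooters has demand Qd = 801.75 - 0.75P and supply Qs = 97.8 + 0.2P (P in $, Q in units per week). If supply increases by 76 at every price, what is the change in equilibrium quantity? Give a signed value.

Set Qd = Qs: 801.75 - 0.75P = 97.8 + 0.2P, so 703.95 = 0.95P and P* = 741.
From the demand curve, Q* = 801.75 - 0.75(741) = 246.
After the shift, supply is Qs = 173.8 + 0.2P.
New equilibrium: 627.95 = 0.95P, so P = 661 and Q = 306.
ΔQ = 306 - 246 = 60.

ΔQ = 60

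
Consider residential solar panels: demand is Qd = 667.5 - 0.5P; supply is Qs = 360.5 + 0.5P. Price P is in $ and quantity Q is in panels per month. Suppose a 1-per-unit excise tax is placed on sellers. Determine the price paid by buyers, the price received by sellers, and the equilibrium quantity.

P_b = 307.5, P_s = 306.5, Q = 513.75

Sellers keep P_s = P_b - 1 per unit, so supply in terms of the buyer price is Qs = 360 + 0.5P_b.
Market clearing requires 667.5 - 0.5P_b = 360 + 0.5P_b; hence 307.5 = P_b and P_b = 307.5.
Then P_s = 307.5 - 1 = 306.5 and Q = 667.5 - 0.5(307.5) = 513.75.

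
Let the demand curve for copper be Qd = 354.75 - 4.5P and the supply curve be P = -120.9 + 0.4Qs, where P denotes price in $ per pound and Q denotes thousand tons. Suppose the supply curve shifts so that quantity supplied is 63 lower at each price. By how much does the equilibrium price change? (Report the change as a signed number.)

ΔP = 9

Rewriting in direct form: Qs = 302.25 + 2.5P.
At equilibrium Qd = Qs, so 354.75 - 4.5P = 302.25 + 2.5P; collecting terms, 52.5 = 7P and P* = 7.5.
From the demand curve, Q* = 354.75 - 4.5(7.5) = 321.
After the shift, supply is Qs = 239.25 + 2.5P.
The new intersection has 115.5 = 7P, i.e. P = 16.5, Q = 280.5.
ΔP = 16.5 - 7.5 = 9.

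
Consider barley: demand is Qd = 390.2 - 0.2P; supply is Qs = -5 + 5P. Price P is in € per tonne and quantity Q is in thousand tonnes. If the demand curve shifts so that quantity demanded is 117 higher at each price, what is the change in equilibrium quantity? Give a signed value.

The market clears where 390.2 - 0.2P = -5 + 5P. Rearranging, 5.2P = 395.2, hence P* = 76.
From the demand curve, Q* = 390.2 - 0.2(76) = 375.
After the shift, demand is Qd = 507.2 - 0.2P.
Re-solving, 5.2P = 512.2 gives P = 98.5 and Q = 487.5.
ΔQ = 487.5 - 375 = 112.5.

ΔQ = 112.5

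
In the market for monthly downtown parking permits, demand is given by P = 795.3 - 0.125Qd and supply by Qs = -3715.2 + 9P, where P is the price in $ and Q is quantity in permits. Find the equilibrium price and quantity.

In direct form, Qd = 6362.4 - 8P.
Set Qd = Qs: 6362.4 - 8P = -3715.2 + 9P, so 10077.6 = 17P and P* = 592.8.
Substitute back: Q* = 6362.4 - 8(592.8) = 1620.

P* = 592.8, Q* = 1620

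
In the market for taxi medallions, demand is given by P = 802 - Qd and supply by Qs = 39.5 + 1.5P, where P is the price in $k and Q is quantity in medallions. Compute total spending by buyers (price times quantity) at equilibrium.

Total spending by buyers = 151585

Inverting to quantity form: Qd = 802 - P.
Equating demand and supply, 802 - P = 39.5 + 1.5P gives 2.5P = 762.5, so P* = 305.
Plugging P* into demand: Q* = 802 - 305 = 497.
Total spending by buyers = P* × Q* = 305 × 497 = 151585.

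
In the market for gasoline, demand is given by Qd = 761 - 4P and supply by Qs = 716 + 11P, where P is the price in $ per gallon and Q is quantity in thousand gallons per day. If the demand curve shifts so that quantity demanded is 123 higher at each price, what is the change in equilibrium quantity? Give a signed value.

Equating demand and supply, 761 - 4P = 716 + 11P gives 15P = 45, so P* = 3.
From the demand curve, Q* = 761 - 4(3) = 749.
After the shift, demand is Qd = 884 - 4P.
New equilibrium: 168 = 15P, so P = 11.2 and Q = 839.2.
ΔQ = 839.2 - 749 = 90.2.

ΔQ = 90.2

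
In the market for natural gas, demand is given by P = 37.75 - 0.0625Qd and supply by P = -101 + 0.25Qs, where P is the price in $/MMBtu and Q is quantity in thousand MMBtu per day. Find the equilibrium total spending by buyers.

Rewriting in direct form: Qd = 604 - 16P and Qs = 404 + 4P.
The market clears where 604 - 16P = 404 + 4P. Rearranging, 20P = 200, hence P* = 10.
Plugging P* into demand: Q* = 604 - 16(10) = 444.
Total spending by buyers = P* × Q* = 10 × 444 = 4440.

Total spending by buyers = 4440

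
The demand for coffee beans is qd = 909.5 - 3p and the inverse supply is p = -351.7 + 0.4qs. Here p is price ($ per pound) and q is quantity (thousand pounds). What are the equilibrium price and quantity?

Rewriting in direct form: qs = 879.25 + 2.5p.
At equilibrium qd = qs, so 909.5 - 3p = 879.25 + 2.5p; collecting terms, 30.25 = 5.5p and p* = 5.5.
Plugging p* into demand: q* = 909.5 - 3(5.5) = 893.

p* = 5.5, q* = 893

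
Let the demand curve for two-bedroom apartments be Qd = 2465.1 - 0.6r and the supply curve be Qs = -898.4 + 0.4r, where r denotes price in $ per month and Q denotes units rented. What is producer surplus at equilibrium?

The market clears where 2465.1 - 0.6r = -898.4 + 0.4r. Rearranging, r = 3363.5, hence r* = 3363.5.
Plugging r* into demand: Q* = 2465.1 - 0.6(3363.5) = 447.
Supply choke price (Qs = 0): r = 2246. Producer surplus = ½ × (3363.5 - 2246) × 447 = 249761.25.

Producer surplus = 249761.25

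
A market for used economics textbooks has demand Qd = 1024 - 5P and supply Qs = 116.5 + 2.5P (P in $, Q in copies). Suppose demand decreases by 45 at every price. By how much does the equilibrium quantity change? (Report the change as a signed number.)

Set Qd = Qs: 1024 - 5P = 116.5 + 2.5P, so 907.5 = 7.5P and P* = 121.
From the demand curve, Q* = 1024 - 5(121) = 419.
After the shift, demand is Qd = 979 - 5P.
The new intersection has 862.5 = 7.5P, i.e. P = 115, Q = 404.
ΔQ = 404 - 419 = -15.

ΔQ = -15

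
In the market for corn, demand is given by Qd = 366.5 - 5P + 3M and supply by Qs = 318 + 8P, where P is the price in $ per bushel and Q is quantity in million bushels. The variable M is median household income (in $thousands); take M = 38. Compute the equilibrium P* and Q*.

With M = 38, demand is Qd = 480.5 - 5P.
At equilibrium Qd = Qs, so 480.5 - 5P = 318 + 8P; collecting terms, 162.5 = 13P and P* = 12.5.
From the demand curve, Q* = 480.5 - 5(12.5) = 418.

P* = 12.5, Q* = 418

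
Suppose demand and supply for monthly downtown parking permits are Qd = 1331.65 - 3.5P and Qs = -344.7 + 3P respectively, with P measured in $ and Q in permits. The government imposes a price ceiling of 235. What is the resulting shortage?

Evaluating both curves at the ceiling price 235 gives Qd = 509.15, Qs = 360.3.
Shortage = Qd - Qs = 509.15 - 360.3 = 148.85.

Shortage = 148.85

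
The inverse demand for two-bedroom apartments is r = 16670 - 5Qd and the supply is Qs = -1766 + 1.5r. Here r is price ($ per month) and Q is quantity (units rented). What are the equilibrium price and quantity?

Rewriting in direct form: Qd = 3334 - 0.2r.
The market clears where 3334 - 0.2r = -1766 + 1.5r. Rearranging, 1.7r = 5100, hence r* = 3000.
Then Q* = 3334 - 0.2(3000) = 2734.

r* = 3000, Q* = 2734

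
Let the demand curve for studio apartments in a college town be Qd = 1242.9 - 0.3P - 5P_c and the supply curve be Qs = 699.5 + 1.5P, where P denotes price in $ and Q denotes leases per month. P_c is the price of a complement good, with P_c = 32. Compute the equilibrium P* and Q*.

With P_c = 32, demand is Qd = 1082.9 - 0.3P.
Set Qd = Qs: 1082.9 - 0.3P = 699.5 + 1.5P, so 383.4 = 1.8P and P* = 213.
Then Q* = 1082.9 - 0.3(213) = 1019.

P* = 213, Q* = 1019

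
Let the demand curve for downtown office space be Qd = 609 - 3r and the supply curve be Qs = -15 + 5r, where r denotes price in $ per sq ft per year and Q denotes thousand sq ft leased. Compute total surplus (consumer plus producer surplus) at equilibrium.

Total surplus = 37500

The market clears where 609 - 3r = -15 + 5r. Rearranging, 8r = 624, hence r* = 78.
Then Q* = 609 - 3(78) = 375.
Demand choke price = 203; supply choke price = 3. CS = ½(203 - 78)(375) = 23437.5; PS = ½(78 - 3)(375) = 14062.5. Total surplus = 37500.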